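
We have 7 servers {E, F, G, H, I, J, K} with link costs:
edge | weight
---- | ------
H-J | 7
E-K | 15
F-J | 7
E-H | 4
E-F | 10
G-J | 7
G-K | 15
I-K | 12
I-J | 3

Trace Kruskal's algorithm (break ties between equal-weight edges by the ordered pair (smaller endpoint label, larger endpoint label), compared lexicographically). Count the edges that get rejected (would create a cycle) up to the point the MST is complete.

1

Kruskal's algorithm — process edges by increasing weight (ties by edge label):
I-J (3): add. Components now {E} {F} {G} {H} {I,J} {K}
E-H (4): add. Components now {E,H} {F} {G} {I,J} {K}
F-J (7): add. Components now {E,H} {F,I,J} {G} {K}
G-J (7): add. Components now {E,H} {F,G,I,J} {K}
H-J (7): add. Components now {E,F,G,H,I,J} {K}
E-F (10): skip — E and F already connected.
I-K (12): add. Components now {E,F,G,H,I,J,K}
Edges rejected before the tree was complete: 1.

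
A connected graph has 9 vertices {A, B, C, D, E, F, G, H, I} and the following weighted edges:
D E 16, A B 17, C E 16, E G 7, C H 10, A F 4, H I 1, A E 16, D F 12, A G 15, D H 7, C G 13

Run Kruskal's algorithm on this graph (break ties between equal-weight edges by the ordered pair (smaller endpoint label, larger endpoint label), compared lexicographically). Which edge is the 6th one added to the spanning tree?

D-F

Kruskal's algorithm — process edges by increasing weight (ties by edge label):
H I (1): add — endpoints in different components.
A F (4): add — endpoints in different components.
D H (7): add — endpoints in different components.
E G (7): add — endpoints in different components.
C H (10): add — endpoints in different components.
D F (12): add — endpoints in different components.
C G (13): add — endpoints in different components.
A G (15): skip — A and G already connected.
A E (16): skip — A and E already connected.
C E (16): skip — C and E already connected.
D E (16): skip — D and E already connected.
A B (17): add — endpoints in different components.
The 6th edge added is D F.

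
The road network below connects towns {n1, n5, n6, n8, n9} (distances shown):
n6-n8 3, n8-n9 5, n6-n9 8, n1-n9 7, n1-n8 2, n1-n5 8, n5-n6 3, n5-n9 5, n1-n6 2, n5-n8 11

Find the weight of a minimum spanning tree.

Sort edges by weight, then run Kruskal:
n1-n6 (2): add. Components now {n8} {n1,n6} {n5} {n9}
n1-n8 (2): add. Components now {n1,n6,n8} {n5} {n9}
n5-n6 (3): add. Components now {n1,n5,n6,n8} {n9}
n6-n8 (3): skip — n8 and n6 already connected.
n5-n9 (5): add. Components now {n1,n5,n6,n8,n9}
MST edges: n1-n6, n1-n8, n5-n6, n5-n9; total weight 2+2+3+5 = 12.

12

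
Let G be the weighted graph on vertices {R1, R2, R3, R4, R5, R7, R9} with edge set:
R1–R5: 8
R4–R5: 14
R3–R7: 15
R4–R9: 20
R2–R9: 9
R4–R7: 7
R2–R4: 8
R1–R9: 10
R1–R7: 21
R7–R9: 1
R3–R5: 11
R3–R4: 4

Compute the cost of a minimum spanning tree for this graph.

38

Prim, starting at R7.
Step 1: frontier [R7–R9 1, R4–R7 7, R3–R7 15, R1–R7 21] → take R7–R9 (1); add R9.
Step 2: frontier [R4–R7 7, R3–R7 15, R1–R7 21, R2–R9 9, R1–R9 10, R4–R9 20] → take R4–R7 (7); add R4.
Step 3: frontier [R3–R4 4, R2–R4 8, R4–R5 14, R3–R7 15, R1–R7 21, R2–R9 9, R1–R9 10] → take R3–R4 (4); add R3.
Step 4: frontier [R3–R5 11, R2–R4 8, R4–R5 14, R1–R7 21, R2–R9 9, R1–R9 10] → take R2–R4 (8); add R2.
Step 5: frontier [R3–R5 11, R4–R5 14, R1–R7 21, R1–R9 10] → take R1–R9 (10); add R1.
Step 6: frontier [R1–R5 8, R3–R5 11, R4–R5 14] → take R1–R5 (8); add R5.
MST edges: R7–R9, R4–R7, R3–R4, R2–R4, R1–R9, R1–R5; total weight 1+7+4+8+10+8 = 38.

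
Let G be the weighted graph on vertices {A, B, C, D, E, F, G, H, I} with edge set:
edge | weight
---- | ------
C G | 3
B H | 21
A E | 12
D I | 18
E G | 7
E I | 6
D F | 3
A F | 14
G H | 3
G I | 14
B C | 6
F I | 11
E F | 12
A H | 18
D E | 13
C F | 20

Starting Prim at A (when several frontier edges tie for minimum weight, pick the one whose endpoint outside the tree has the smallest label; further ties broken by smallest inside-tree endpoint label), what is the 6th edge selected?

Prim's algorithm from A:
Step 1: cheapest edge leaving the tree is A E (12); add E.
Step 2: cheapest edge leaving the tree is E I (6); add I.
Step 3: cheapest edge leaving the tree is E G (7); add G.
Step 4: cheapest edge leaving the tree is C G (3); add C.
Step 5: cheapest edge leaving the tree is G H (3); add H.
Step 6: cheapest edge leaving the tree is B C (6); add B.
Step 7: cheapest edge leaving the tree is F I (11); add F.
Step 8: cheapest edge leaving the tree is D F (3); add D.
The 6th edge added is B C.

B-C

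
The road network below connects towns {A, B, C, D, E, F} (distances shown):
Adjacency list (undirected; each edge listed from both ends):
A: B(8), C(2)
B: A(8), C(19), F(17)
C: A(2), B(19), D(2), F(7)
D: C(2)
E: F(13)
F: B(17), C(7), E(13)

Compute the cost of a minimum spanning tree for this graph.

32

Kruskal: consider edges lightest-first.
A—C (2): add. Components now {A,C} {B} {D} {E} {F}
C—D (2): add. Components now {A,C,D} {B} {E} {F}
C—F (7): add. Components now {A,C,D,F} {B} {E}
A—B (8): add. Components now {A,B,C,D,F} {E}
E—F (13): add. Components now {A,B,C,D,E,F}
MST edges: A—C, C—D, C—F, A—B, E—F; total weight 2+2+7+8+13 = 32.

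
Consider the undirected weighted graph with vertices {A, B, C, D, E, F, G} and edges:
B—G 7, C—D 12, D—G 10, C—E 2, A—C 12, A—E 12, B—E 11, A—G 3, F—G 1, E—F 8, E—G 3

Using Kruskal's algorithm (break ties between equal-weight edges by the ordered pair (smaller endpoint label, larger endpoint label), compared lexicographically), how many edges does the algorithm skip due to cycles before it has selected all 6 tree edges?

Kruskal's algorithm — process edges by increasing weight (ties by edge label):
F—G (1): add. Components now {A} {B} {C} {D} {E} {F,G}
C—E (2): add. Components now {A} {B} {C,E} {D} {F,G}
A—G (3): add. Components now {A,F,G} {B} {C,E} {D}
E—G (3): add. Components now {A,C,E,F,G} {B} {D}
B—G (7): add. Components now {A,B,C,E,F,G} {D}
E—F (8): skip — E and F already connected.
D—G (10): add. Components now {A,B,C,D,E,F,G}
Edges rejected before the tree was complete: 1.

1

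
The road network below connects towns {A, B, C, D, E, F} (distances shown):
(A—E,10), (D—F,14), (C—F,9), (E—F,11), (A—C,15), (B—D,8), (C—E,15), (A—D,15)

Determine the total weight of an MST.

52

Kruskal: consider edges lightest-first.
B—D (8): add — endpoints in different components.
C—F (9): add — endpoints in different components.
A—E (10): add — endpoints in different components.
E—F (11): add — endpoints in different components.
D—F (14): add — endpoints in different components.
MST edges: B—D, C—F, A—E, E—F, D—F; total weight 8+9+10+11+14 = 52.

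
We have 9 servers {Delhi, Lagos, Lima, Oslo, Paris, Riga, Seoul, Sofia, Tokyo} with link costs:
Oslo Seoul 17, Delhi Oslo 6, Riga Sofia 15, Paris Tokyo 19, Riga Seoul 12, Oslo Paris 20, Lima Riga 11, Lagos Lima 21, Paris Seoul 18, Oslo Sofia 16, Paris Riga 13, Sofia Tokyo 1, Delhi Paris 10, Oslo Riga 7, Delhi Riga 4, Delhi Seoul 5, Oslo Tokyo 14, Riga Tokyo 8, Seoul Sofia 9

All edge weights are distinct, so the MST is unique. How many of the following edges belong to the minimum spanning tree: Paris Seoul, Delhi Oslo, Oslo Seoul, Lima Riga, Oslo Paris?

2

Sort edges by weight, then run Kruskal:
Sofia Tokyo (1): add — endpoints in different components.
Delhi Riga (4): add — endpoints in different components.
Delhi Seoul (5): add — endpoints in different components.
Delhi Oslo (6): add — endpoints in different components.
Oslo Riga (7): skip — Oslo and Riga already connected.
Riga Tokyo (8): add — endpoints in different components.
Seoul Sofia (9): skip — Sofia and Seoul already connected.
Delhi Paris (10): add — endpoints in different components.
Lima Riga (11): add — endpoints in different components.
Riga Seoul (12): skip — Seoul and Riga already connected.
Paris Riga (13): skip — Paris and Riga already connected.
Oslo Tokyo (14): skip — Oslo and Tokyo already connected.
Riga Sofia (15): skip — Sofia and Riga already connected.
Oslo Sofia (16): skip — Sofia and Oslo already connected.
Oslo Seoul (17): skip — Oslo and Seoul already connected.
Paris Seoul (18): skip — Seoul and Paris already connected.
Paris Tokyo (19): skip — Paris and Tokyo already connected.
Oslo Paris (20): skip — Oslo and Paris already connected.
Lagos Lima (21): add — endpoints in different components.
MST edge set: {Sofia Tokyo, Delhi Riga, Delhi Seoul, Delhi Oslo, Riga Tokyo, Delhi Paris, Lima Riga, Lagos Lima}.
Of the listed edges, {Delhi Oslo, Lima Riga} are in the MST → 2.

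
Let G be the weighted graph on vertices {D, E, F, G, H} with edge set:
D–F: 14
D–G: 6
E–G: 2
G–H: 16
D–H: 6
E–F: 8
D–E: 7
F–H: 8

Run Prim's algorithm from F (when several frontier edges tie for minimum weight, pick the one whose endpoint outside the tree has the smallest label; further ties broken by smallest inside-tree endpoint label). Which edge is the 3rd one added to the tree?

D-G

Prim, starting at F.
Step 1: cheapest edge leaving the tree is E–F (8); add E.
Step 2: cheapest edge leaving the tree is E–G (2); add G.
Step 3: cheapest edge leaving the tree is D–G (6); add D.
Step 4: cheapest edge leaving the tree is D–H (6); add H.
The 3rd edge added is D–G.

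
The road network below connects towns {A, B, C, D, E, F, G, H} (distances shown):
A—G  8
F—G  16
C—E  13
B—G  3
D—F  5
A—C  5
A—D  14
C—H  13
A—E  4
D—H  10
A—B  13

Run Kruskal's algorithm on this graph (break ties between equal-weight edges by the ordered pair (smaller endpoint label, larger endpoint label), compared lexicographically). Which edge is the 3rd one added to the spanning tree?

A-C

Kruskal's algorithm — process edges by increasing weight (ties by edge label):
B—G (3): add — endpoints in different components.
A—E (4): add — endpoints in different components.
A—C (5): add — endpoints in different components.
D—F (5): add — endpoints in different components.
A—G (8): add — endpoints in different components.
D—H (10): add — endpoints in different components.
A—B (13): skip — A and B already connected.
C—E (13): skip — C and E already connected.
C—H (13): add — endpoints in different components.
The 3rd edge added is A—C.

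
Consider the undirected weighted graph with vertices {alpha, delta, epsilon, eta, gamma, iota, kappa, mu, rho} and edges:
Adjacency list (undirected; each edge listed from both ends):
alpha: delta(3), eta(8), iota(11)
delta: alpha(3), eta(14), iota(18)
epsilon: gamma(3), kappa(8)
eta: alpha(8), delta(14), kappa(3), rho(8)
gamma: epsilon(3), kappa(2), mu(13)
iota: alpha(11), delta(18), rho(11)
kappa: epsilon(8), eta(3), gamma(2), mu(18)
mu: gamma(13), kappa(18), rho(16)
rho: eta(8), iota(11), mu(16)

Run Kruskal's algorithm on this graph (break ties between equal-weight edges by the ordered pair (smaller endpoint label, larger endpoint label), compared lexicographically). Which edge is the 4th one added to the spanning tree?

Kruskal's algorithm — process edges by increasing weight (ties by edge label):
gamma—kappa (2): add — endpoints in different components.
alpha—delta (3): add — endpoints in different components.
epsilon—gamma (3): add — endpoints in different components.
eta—kappa (3): add — endpoints in different components.
alpha—eta (8): add — endpoints in different components.
epsilon—kappa (8): skip — kappa and epsilon already connected.
eta—rho (8): add — endpoints in different components.
alpha—iota (11): add — endpoints in different components.
iota—rho (11): skip — iota and rho already connected.
gamma—mu (13): add — endpoints in different components.
The 4th edge added is eta—kappa.

eta-kappa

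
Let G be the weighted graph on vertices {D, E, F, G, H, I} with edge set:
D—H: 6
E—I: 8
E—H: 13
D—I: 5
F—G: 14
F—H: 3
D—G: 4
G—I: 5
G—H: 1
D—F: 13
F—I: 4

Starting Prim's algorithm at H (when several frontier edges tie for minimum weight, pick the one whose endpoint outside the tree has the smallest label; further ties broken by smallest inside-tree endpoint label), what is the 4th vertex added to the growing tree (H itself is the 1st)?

Prim, starting at H.
Step 1: cheapest edge leaving the tree is G—H (1); add G.
Step 2: cheapest edge leaving the tree is F—H (3); add F.
Step 3: cheapest edge leaving the tree is D—G (4); add D.
Step 4: cheapest edge leaving the tree is F—I (4); add I.
Step 5: cheapest edge leaving the tree is E—I (8); add E.
Vertex order: H, G, F, D, I, E. The 4th vertex is D.

D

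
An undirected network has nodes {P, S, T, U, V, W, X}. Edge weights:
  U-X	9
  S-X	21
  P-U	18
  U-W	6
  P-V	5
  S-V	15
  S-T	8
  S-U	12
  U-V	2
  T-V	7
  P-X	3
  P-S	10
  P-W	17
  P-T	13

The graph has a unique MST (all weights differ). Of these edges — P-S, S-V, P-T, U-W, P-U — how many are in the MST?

1

Kruskal: consider edges lightest-first.
U-V (2): add. Components now {P} {W} {S} {U,V} {T} {X}
P-X (3): add. Components now {P,X} {W} {S} {U,V} {T}
P-V (5): add. Components now {P,U,V,X} {W} {S} {T}
U-W (6): add. Components now {P,U,V,W,X} {S} {T}
T-V (7): add. Components now {P,T,U,V,W,X} {S}
S-T (8): add. Components now {P,S,T,U,V,W,X}
MST edge set: {U-V, P-X, P-V, U-W, T-V, S-T}.
Of the listed edges, {U-W} are in the MST → 1.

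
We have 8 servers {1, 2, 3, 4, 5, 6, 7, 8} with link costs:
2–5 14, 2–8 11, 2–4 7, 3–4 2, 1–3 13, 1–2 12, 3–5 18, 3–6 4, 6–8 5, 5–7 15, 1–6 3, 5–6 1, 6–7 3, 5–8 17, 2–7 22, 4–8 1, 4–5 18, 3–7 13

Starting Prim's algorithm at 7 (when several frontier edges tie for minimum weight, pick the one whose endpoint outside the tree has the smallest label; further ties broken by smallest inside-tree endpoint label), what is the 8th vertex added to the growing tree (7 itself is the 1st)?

Prim, starting at 7.
Step 1: cheapest edge leaving the tree is 6–7 (3); add 6.
Step 2: cheapest edge leaving the tree is 5–6 (1); add 5.
Step 3: cheapest edge leaving the tree is 1–6 (3); add 1.
Step 4: cheapest edge leaving the tree is 3–6 (4); add 3.
Step 5: cheapest edge leaving the tree is 3–4 (2); add 4.
Step 6: cheapest edge leaving the tree is 4–8 (1); add 8.
Step 7: cheapest edge leaving the tree is 2–4 (7); add 2.
Vertex order: 7, 6, 5, 1, 3, 4, 8, 2. The 8th vertex is 2.

2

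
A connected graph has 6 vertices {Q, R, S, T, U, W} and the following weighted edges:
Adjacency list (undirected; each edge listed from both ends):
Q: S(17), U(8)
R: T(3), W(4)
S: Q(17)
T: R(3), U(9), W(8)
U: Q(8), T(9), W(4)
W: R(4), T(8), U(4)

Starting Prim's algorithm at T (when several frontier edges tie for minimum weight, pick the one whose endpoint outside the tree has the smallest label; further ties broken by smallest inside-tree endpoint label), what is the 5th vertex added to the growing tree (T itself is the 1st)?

Prim's algorithm from T:
Step 1: frontier [R T 3, T W 8, T U 9] → take R T (3); add R.
Step 2: frontier [R W 4, T W 8, T U 9] → take R W (4); add W.
Step 3: frontier [T U 9, U W 4] → take U W (4); add U.
Step 4: frontier [Q U 8] → take Q U (8); add Q.
Step 5: frontier [Q S 17] → take Q S (17); add S.
Vertex order: T, R, W, U, Q, S. The 5th vertex is Q.

Q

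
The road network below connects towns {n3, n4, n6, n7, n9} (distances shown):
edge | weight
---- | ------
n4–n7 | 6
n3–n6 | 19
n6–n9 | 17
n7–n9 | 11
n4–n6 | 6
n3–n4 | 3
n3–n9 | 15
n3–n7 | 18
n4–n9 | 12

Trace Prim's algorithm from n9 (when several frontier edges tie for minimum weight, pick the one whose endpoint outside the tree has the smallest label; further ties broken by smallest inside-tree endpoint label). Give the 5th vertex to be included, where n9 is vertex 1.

n6

Grow the tree from n9 using Prim:
Step 1: frontier [n7–n9 11, n4–n9 12, n3–n9 15, n6–n9 17] → take n7–n9 (11); add n7.
Step 2: frontier [n4–n7 6, n3–n7 18, n4–n9 12, n3–n9 15, n6–n9 17] → take n4–n7 (6); add n4.
Step 3: frontier [n3–n4 3, n4–n6 6, n3–n7 18, n3–n9 15, n6–n9 17] → take n3–n4 (3); add n3.
Step 4: frontier [n3–n6 19, n4–n6 6, n6–n9 17] → take n4–n6 (6); add n6.
Vertex order: n9, n7, n4, n3, n6. The 5th vertex is n6.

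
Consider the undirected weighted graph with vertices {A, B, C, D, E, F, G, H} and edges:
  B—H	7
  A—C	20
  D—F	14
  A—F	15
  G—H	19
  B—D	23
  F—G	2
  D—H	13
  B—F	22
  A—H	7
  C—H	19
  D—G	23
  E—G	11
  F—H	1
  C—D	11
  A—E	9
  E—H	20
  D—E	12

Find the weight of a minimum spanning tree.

Prim's algorithm from F:
Step 1: cheapest edge leaving the tree is F—H (1); add H.
Step 2: cheapest edge leaving the tree is F—G (2); add G.
Step 3: cheapest edge leaving the tree is A—H (7); add A.
Step 4: cheapest edge leaving the tree is B—H (7); add B.
Step 5: cheapest edge leaving the tree is A—E (9); add E.
Step 6: cheapest edge leaving the tree is D—E (12); add D.
Step 7: cheapest edge leaving the tree is C—D (11); add C.
MST edges: F—H, F—G, A—H, B—H, A—E, D—E, C—D; total weight 1+2+7+7+9+12+11 = 49.

49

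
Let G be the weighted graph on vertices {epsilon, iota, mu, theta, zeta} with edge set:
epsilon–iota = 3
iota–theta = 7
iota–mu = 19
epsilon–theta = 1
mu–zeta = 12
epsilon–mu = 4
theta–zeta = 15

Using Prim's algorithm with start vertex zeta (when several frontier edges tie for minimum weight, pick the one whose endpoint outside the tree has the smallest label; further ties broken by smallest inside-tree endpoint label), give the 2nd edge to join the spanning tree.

epsilon-mu

Prim, starting at zeta.
Step 1: cheapest edge leaving the tree is mu–zeta (12); add mu.
Step 2: cheapest edge leaving the tree is epsilon–mu (4); add epsilon.
Step 3: cheapest edge leaving the tree is epsilon–theta (1); add theta.
Step 4: cheapest edge leaving the tree is epsilon–iota (3); add iota.
The 2nd edge added is epsilon–mu.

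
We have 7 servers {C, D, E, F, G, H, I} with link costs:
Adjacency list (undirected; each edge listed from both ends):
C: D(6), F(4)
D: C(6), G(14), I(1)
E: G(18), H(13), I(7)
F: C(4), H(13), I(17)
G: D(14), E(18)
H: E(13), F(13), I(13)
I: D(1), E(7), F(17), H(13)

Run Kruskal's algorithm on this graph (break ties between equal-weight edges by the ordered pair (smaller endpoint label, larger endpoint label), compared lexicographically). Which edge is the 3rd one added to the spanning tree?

Sort edges by weight, then run Kruskal:
D-I (1): add. Components now {C} {D,I} {E} {F} {G} {H}
C-F (4): add. Components now {C,F} {D,I} {E} {G} {H}
C-D (6): add. Components now {C,D,F,I} {E} {G} {H}
E-I (7): add. Components now {C,D,E,F,I} {G} {H}
E-H (13): add. Components now {C,D,E,F,H,I} {G}
F-H (13): skip — F and H already connected.
H-I (13): skip — H and I already connected.
D-G (14): add. Components now {C,D,E,F,G,H,I}
The 3rd edge added is C-D.

C-D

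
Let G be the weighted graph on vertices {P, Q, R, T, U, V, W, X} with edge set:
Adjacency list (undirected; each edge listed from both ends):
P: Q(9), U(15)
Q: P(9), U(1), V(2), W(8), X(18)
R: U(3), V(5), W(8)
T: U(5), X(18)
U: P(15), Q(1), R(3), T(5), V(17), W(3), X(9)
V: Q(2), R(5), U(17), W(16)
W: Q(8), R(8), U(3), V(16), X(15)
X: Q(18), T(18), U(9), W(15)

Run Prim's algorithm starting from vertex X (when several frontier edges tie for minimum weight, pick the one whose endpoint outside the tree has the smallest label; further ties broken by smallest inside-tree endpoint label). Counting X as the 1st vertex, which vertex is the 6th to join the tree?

W

Prim, starting at X.
Step 1: cheapest edge leaving the tree is U—X (9); add U.
Step 2: cheapest edge leaving the tree is Q—U (1); add Q.
Step 3: cheapest edge leaving the tree is Q—V (2); add V.
Step 4: cheapest edge leaving the tree is R—U (3); add R.
Step 5: cheapest edge leaving the tree is U—W (3); add W.
Step 6: cheapest edge leaving the tree is T—U (5); add T.
Step 7: cheapest edge leaving the tree is P—Q (9); add P.
Vertex order: X, U, Q, V, R, W, T, P. The 6th vertex is W.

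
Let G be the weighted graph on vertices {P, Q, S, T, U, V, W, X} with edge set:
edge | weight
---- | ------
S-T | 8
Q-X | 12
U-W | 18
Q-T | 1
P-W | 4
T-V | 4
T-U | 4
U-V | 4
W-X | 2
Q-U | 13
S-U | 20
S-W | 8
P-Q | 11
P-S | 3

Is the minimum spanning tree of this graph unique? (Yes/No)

No

Kruskal's algorithm — process edges by increasing weight (ties by edge label):
Q-T (1): add — endpoints in different components.
W-X (2): add — endpoints in different components.
P-S (3): add — endpoints in different components.
P-W (4): add — endpoints in different components.
T-U (4): add — endpoints in different components.
T-V (4): add — endpoints in different components.
U-V (4): skip — V and U already connected.
S-T (8): add — endpoints in different components.
Non-tree edge U-V has weight 4, equal to the heaviest edge on its tree cycle — swapping gives another MST of the same weight. Not unique.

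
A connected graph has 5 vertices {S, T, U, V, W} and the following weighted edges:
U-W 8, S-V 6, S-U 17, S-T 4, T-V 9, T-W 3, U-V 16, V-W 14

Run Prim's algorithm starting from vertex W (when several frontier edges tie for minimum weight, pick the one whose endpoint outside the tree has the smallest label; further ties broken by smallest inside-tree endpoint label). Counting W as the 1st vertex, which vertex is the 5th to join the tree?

Grow the tree from W using Prim:
Step 1: frontier [T-W 3, U-W 8, V-W 14] → take T-W (3); add T.
Step 2: frontier [S-T 4, T-V 9, U-W 8, V-W 14] → take S-T (4); add S.
Step 3: frontier [S-V 6, S-U 17, T-V 9, U-W 8, V-W 14] → take S-V (6); add V.
Step 4: frontier [S-U 17, U-V 16, U-W 8] → take U-W (8); add U.
Vertex order: W, T, S, V, U. The 5th vertex is U.

U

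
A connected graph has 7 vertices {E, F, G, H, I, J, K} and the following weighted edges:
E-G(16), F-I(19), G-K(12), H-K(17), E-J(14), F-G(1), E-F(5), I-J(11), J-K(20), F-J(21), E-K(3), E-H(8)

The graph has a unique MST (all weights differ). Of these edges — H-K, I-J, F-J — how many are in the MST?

1

Sort edges by weight, then run Kruskal:
F-G (1): add — endpoints in different components.
E-K (3): add — endpoints in different components.
E-F (5): add — endpoints in different components.
E-H (8): add — endpoints in different components.
I-J (11): add — endpoints in different components.
G-K (12): skip — G and K already connected.
E-J (14): add — endpoints in different components.
MST edge set: {F-G, E-K, E-F, E-H, I-J, E-J}.
Of the listed edges, {I-J} are in the MST → 1.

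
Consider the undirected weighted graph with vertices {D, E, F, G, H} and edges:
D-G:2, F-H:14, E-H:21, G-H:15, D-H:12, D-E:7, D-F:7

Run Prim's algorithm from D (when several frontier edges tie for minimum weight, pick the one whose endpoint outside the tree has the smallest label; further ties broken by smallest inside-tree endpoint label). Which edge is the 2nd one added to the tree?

D-E

Grow the tree from D using Prim:
Step 1: frontier [D-G 2, D-E 7, D-F 7, D-H 12] → take D-G (2); add G.
Step 2: frontier [D-E 7, D-F 7, D-H 12, G-H 15] → take D-E (7); add E.
Step 3: frontier [D-F 7, D-H 12, E-H 21, G-H 15] → take D-F (7); add F.
Step 4: frontier [D-H 12, E-H 21, F-H 14, G-H 15] → take D-H (12); add H.
The 2nd edge added is D-E.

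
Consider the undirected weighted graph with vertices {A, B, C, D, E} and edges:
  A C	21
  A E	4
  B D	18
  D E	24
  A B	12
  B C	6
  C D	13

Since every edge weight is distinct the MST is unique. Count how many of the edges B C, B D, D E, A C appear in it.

Kruskal: consider edges lightest-first.
A E (4): add — endpoints in different components.
B C (6): add — endpoints in different components.
A B (12): add — endpoints in different components.
C D (13): add — endpoints in different components.
MST edge set: {A E, B C, A B, C D}.
Of the listed edges, {B C} are in the MST → 1.

1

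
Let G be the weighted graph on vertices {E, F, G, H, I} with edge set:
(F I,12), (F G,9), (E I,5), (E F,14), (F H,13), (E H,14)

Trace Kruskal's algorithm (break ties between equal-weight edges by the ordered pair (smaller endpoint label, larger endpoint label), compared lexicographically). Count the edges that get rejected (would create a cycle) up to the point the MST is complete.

Sort edges by weight, then run Kruskal:
E I (5): add. Components now {E,I} {F} {G} {H}
F G (9): add. Components now {E,I} {F,G} {H}
F I (12): add. Components now {E,F,G,I} {H}
F H (13): add. Components now {E,F,G,H,I}
Edges rejected before the tree was complete: 0.

0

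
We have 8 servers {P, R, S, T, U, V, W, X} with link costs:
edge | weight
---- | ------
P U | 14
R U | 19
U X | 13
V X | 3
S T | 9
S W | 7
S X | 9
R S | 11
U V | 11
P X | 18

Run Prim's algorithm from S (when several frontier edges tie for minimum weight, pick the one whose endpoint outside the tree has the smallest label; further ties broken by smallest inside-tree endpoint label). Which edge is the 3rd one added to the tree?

Grow the tree from S using Prim:
Step 1: frontier [S W 7, S T 9, S X 9, R S 11] → take S W (7); add W.
Step 2: frontier [S T 9, S X 9, R S 11] → take S T (9); add T.
Step 3: frontier [S X 9, R S 11] → take S X (9); add X.
Step 4: frontier [R S 11, V X 3, U X 13, P X 18] → take V X (3); add V.
Step 5: frontier [R S 11, U V 11, U X 13, P X 18] → take R S (11); add R.
Step 6: frontier [R U 19, U V 11, U X 13, P X 18] → take U V (11); add U.
Step 7: frontier [P U 14, P X 18] → take P U (14); add P.
The 3rd edge added is S X.

S-X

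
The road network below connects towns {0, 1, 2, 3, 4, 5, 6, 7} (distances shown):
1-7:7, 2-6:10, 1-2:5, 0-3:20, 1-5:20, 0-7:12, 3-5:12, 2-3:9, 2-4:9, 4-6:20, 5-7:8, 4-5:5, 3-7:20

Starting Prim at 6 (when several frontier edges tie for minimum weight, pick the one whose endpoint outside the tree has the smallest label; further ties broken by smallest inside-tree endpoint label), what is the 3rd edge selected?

Grow the tree from 6 using Prim:
Step 1: frontier [2-6 10, 4-6 20] → take 2-6 (10); add 2.
Step 2: frontier [1-2 5, 2-3 9, 2-4 9, 4-6 20] → take 1-2 (5); add 1.
Step 3: frontier [1-7 7, 1-5 20, 2-3 9, 2-4 9, 4-6 20] → take 1-7 (7); add 7.
Step 4: frontier [1-5 20, 2-3 9, 2-4 9, 4-6 20, 5-7 8, 0-7 12, 3-7 20] → take 5-7 (8); add 5.
Step 5: frontier [2-3 9, 2-4 9, 4-5 5, 3-5 12, 4-6 20, 0-7 12, 3-7 20] → take 4-5 (5); add 4.
Step 6: frontier [2-3 9, 3-5 12, 0-7 12, 3-7 20] → take 2-3 (9); add 3.
Step 7: frontier [0-3 20, 0-7 12] → take 0-7 (12); add 0.
The 3rd edge added is 1-7.

1-7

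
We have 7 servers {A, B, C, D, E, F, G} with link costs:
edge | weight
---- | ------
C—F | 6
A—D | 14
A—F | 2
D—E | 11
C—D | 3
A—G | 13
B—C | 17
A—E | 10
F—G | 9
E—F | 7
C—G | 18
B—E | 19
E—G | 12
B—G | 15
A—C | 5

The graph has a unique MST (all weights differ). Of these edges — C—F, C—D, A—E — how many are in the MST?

Kruskal's algorithm — process edges by increasing weight (ties by edge label):
A—F (2): add — endpoints in different components.
C—D (3): add — endpoints in different components.
A—C (5): add — endpoints in different components.
C—F (6): skip — C and F already connected.
E—F (7): add — endpoints in different components.
F—G (9): add — endpoints in different components.
A—E (10): skip — A and E already connected.
D—E (11): skip — D and E already connected.
E—G (12): skip — E and G already connected.
A—G (13): skip — A and G already connected.
A—D (14): skip — A and D already connected.
B—G (15): add — endpoints in different components.
MST edge set: {A—F, C—D, A—C, E—F, F—G, B—G}.
Of the listed edges, {C—D} are in the MST → 1.

1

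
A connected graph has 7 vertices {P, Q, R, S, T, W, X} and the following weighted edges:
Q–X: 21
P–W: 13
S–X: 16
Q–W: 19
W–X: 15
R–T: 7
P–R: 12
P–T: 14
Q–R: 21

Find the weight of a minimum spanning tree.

Kruskal's algorithm — process edges by increasing weight (ties by edge label):
R–T (7): add — endpoints in different components.
P–R (12): add — endpoints in different components.
P–W (13): add — endpoints in different components.
P–T (14): skip — P and T already connected.
W–X (15): add — endpoints in different components.
S–X (16): add — endpoints in different components.
Q–W (19): add — endpoints in different components.
MST edges: R–T, P–R, P–W, W–X, S–X, Q–W; total weight 7+12+13+15+16+19 = 82.

82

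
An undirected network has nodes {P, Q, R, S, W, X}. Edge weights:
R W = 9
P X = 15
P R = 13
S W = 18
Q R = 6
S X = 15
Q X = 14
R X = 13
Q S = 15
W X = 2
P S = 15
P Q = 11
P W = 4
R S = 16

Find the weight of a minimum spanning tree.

36

Sort edges by weight, then run Kruskal:
W X (2): add — endpoints in different components.
P W (4): add — endpoints in different components.
Q R (6): add — endpoints in different components.
R W (9): add — endpoints in different components.
P Q (11): skip — P and Q already connected.
P R (13): skip — P and R already connected.
R X (13): skip — X and R already connected.
Q X (14): skip — X and Q already connected.
P S (15): add — endpoints in different components.
MST edges: W X, P W, Q R, R W, P S; total weight 2+4+6+9+15 = 36.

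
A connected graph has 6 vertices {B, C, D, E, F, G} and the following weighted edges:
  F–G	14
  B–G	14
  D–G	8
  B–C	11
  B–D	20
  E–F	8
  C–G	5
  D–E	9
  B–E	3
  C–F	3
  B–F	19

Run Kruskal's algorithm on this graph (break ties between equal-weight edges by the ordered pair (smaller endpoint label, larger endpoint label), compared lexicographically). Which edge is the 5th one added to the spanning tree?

E-F

Sort edges by weight, then run Kruskal:
B–E (3): add. Components now {B,E} {C} {D} {F} {G}
C–F (3): add. Components now {B,E} {C,F} {D} {G}
C–G (5): add. Components now {B,E} {C,F,G} {D}
D–G (8): add. Components now {B,E} {C,D,F,G}
E–F (8): add. Components now {B,C,D,E,F,G}
The 5th edge added is E–F.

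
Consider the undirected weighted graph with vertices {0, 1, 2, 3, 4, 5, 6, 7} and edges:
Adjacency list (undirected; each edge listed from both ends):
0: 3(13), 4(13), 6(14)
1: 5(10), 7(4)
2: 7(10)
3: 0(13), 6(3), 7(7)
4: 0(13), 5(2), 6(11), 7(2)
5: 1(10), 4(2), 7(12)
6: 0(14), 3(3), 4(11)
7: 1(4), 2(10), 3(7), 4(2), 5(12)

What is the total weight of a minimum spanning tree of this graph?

41

Sort edges by weight, then run Kruskal:
4–5 (2): add — endpoints in different components.
4–7 (2): add — endpoints in different components.
3–6 (3): add — endpoints in different components.
1–7 (4): add — endpoints in different components.
3–7 (7): add — endpoints in different components.
1–5 (10): skip — 1 and 5 already connected.
2–7 (10): add — endpoints in different components.
4–6 (11): skip — 4 and 6 already connected.
5–7 (12): skip — 5 and 7 already connected.
0–3 (13): add — endpoints in different components.
MST edges: 4–5, 4–7, 3–6, 1–7, 3–7, 2–7, 0–3; total weight 2+2+3+4+7+10+13 = 41.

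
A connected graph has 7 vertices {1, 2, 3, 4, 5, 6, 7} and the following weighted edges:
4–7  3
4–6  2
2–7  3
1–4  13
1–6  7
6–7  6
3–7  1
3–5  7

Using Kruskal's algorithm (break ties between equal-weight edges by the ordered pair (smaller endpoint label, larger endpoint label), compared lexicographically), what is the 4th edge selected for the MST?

Kruskal's algorithm — process edges by increasing weight (ties by edge label):
3–7 (1): add. Components now {1} {2} {3,7} {4} {5} {6}
4–6 (2): add. Components now {1} {2} {3,7} {4,6} {5}
2–7 (3): add. Components now {1} {2,3,7} {4,6} {5}
4–7 (3): add. Components now {1} {2,3,4,6,7} {5}
6–7 (6): skip — 6 and 7 already connected.
1–6 (7): add. Components now {1,2,3,4,6,7} {5}
3–5 (7): add. Components now {1,2,3,4,5,6,7}
The 4th edge added is 4–7.

4-7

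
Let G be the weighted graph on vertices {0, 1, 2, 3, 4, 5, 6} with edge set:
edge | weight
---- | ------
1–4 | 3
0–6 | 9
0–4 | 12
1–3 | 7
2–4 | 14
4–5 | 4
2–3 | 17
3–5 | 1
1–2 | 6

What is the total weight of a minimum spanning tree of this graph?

35

Grow the tree from 4 using Prim:
Step 1: frontier [1–4 3, 4–5 4, 0–4 12, 2–4 14] → take 1–4 (3); add 1.
Step 2: frontier [1–2 6, 1–3 7, 4–5 4, 0–4 12, 2–4 14] → take 4–5 (4); add 5.
Step 3: frontier [1–2 6, 1–3 7, 0–4 12, 2–4 14, 3–5 1] → take 3–5 (1); add 3.
Step 4: frontier [1–2 6, 2–3 17, 0–4 12, 2–4 14] → take 1–2 (6); add 2.
Step 5: frontier [0–4 12] → take 0–4 (12); add 0.
Step 6: frontier [0–6 9] → take 0–6 (9); add 6.
MST edges: 1–4, 4–5, 3–5, 1–2, 0–4, 0–6; total weight 3+4+1+6+12+9 = 35.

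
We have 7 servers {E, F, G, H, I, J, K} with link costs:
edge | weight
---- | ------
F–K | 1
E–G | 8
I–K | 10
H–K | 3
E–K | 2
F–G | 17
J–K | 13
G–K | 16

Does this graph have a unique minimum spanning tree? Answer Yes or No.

Yes

Kruskal: consider edges lightest-first.
F–K (1): add — endpoints in different components.
E–K (2): add — endpoints in different components.
H–K (3): add — endpoints in different components.
E–G (8): add — endpoints in different components.
I–K (10): add — endpoints in different components.
J–K (13): add — endpoints in different components.
Every non-tree edge has weight strictly greater than the heaviest edge on the tree path between its endpoints, so the MST is unique.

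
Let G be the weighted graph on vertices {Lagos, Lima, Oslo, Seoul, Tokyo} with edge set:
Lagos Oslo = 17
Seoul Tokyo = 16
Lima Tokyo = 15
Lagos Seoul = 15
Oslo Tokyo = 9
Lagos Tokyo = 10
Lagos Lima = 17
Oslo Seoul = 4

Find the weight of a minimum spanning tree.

38

Grow the tree from Seoul using Prim:
Step 1: cheapest edge leaving the tree is Oslo Seoul (4); add Oslo.
Step 2: cheapest edge leaving the tree is Oslo Tokyo (9); add Tokyo.
Step 3: cheapest edge leaving the tree is Lagos Tokyo (10); add Lagos.
Step 4: cheapest edge leaving the tree is Lima Tokyo (15); add Lima.
MST edges: Oslo Seoul, Oslo Tokyo, Lagos Tokyo, Lima Tokyo; total weight 4+9+10+15 = 38.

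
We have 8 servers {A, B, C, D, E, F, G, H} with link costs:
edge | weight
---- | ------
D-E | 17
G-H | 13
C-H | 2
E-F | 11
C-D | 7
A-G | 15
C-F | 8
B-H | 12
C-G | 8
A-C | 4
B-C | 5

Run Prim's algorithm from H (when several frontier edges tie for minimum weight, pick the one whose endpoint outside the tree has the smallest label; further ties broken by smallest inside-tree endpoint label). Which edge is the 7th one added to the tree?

E-F

Prim's algorithm from H:
Step 1: cheapest edge leaving the tree is C-H (2); add C.
Step 2: cheapest edge leaving the tree is A-C (4); add A.
Step 3: cheapest edge leaving the tree is B-C (5); add B.
Step 4: cheapest edge leaving the tree is C-D (7); add D.
Step 5: cheapest edge leaving the tree is C-F (8); add F.
Step 6: cheapest edge leaving the tree is C-G (8); add G.
Step 7: cheapest edge leaving the tree is E-F (11); add E.
The 7th edge added is E-F.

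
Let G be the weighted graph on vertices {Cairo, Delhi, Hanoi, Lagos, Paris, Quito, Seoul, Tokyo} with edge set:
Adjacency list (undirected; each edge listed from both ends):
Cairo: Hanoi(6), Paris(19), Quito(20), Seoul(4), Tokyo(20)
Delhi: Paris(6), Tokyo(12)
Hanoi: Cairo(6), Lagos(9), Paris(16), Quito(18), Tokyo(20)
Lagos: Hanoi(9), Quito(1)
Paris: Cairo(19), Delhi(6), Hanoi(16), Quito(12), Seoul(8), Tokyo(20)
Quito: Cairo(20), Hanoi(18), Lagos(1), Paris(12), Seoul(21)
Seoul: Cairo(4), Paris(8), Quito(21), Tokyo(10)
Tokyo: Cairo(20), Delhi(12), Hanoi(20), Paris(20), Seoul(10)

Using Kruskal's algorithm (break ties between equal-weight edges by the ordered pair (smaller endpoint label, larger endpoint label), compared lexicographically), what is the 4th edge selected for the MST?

Kruskal: consider edges lightest-first.
Lagos-Quito (1): add — endpoints in different components.
Cairo-Seoul (4): add — endpoints in different components.
Cairo-Hanoi (6): add — endpoints in different components.
Delhi-Paris (6): add — endpoints in different components.
Paris-Seoul (8): add — endpoints in different components.
Hanoi-Lagos (9): add — endpoints in different components.
Seoul-Tokyo (10): add — endpoints in different components.
The 4th edge added is Delhi-Paris.

Delhi-Paris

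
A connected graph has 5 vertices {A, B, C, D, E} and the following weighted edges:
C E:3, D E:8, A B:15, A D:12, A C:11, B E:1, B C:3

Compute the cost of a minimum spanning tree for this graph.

Prim, starting at C.
Step 1: cheapest edge leaving the tree is B C (3); add B.
Step 2: cheapest edge leaving the tree is B E (1); add E.
Step 3: cheapest edge leaving the tree is D E (8); add D.
Step 4: cheapest edge leaving the tree is A C (11); add A.
MST edges: B C, B E, D E, A C; total weight 3+1+8+11 = 23.

23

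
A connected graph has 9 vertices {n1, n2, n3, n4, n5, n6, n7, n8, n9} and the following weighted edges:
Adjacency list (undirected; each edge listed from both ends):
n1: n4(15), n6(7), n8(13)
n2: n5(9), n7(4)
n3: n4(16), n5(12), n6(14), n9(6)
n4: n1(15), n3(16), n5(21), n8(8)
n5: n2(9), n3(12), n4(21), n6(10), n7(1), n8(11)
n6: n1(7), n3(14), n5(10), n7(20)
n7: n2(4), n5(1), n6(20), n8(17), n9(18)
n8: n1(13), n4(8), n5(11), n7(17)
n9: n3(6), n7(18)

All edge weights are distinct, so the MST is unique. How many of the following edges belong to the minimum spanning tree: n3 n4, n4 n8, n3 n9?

Kruskal: consider edges lightest-first.
n5 n7 (1): add — endpoints in different components.
n2 n7 (4): add — endpoints in different components.
n3 n9 (6): add — endpoints in different components.
n1 n6 (7): add — endpoints in different components.
n4 n8 (8): add — endpoints in different components.
n2 n5 (9): skip — n5 and n2 already connected.
n5 n6 (10): add — endpoints in different components.
n5 n8 (11): add — endpoints in different components.
n3 n5 (12): add — endpoints in different components.
MST edge set: {n5 n7, n2 n7, n3 n9, n1 n6, n4 n8, n5 n6, n5 n8, n3 n5}.
Of the listed edges, {n4 n8, n3 n9} are in the MST → 2.

2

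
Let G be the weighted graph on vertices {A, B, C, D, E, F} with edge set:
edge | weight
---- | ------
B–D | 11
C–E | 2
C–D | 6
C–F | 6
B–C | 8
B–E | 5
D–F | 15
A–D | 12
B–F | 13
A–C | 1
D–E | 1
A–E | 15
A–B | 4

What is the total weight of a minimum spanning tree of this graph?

14

Kruskal's algorithm — process edges by increasing weight (ties by edge label):
A–C (1): add — endpoints in different components.
D–E (1): add — endpoints in different components.
C–E (2): add — endpoints in different components.
A–B (4): add — endpoints in different components.
B–E (5): skip — B and E already connected.
C–D (6): skip — C and D already connected.
C–F (6): add — endpoints in different components.
MST edges: A–C, D–E, C–E, A–B, C–F; total weight 1+1+2+4+6 = 14.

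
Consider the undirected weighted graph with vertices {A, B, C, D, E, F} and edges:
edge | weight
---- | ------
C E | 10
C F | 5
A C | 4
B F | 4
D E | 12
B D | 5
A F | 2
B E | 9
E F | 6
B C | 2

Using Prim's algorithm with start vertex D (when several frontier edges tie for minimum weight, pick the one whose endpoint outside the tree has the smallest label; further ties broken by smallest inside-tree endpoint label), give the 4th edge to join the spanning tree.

Grow the tree from D using Prim:
Step 1: frontier [B D 5, D E 12] → take B D (5); add B.
Step 2: frontier [B C 2, B F 4, B E 9, D E 12] → take B C (2); add C.
Step 3: frontier [B F 4, B E 9, A C 4, C F 5, C E 10, D E 12] → take A C (4); add A.
Step 4: frontier [A F 2, B F 4, B E 9, C F 5, C E 10, D E 12] → take A F (2); add F.
Step 5: frontier [B E 9, C E 10, D E 12, E F 6] → take E F (6); add E.
The 4th edge added is A F.

A-F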